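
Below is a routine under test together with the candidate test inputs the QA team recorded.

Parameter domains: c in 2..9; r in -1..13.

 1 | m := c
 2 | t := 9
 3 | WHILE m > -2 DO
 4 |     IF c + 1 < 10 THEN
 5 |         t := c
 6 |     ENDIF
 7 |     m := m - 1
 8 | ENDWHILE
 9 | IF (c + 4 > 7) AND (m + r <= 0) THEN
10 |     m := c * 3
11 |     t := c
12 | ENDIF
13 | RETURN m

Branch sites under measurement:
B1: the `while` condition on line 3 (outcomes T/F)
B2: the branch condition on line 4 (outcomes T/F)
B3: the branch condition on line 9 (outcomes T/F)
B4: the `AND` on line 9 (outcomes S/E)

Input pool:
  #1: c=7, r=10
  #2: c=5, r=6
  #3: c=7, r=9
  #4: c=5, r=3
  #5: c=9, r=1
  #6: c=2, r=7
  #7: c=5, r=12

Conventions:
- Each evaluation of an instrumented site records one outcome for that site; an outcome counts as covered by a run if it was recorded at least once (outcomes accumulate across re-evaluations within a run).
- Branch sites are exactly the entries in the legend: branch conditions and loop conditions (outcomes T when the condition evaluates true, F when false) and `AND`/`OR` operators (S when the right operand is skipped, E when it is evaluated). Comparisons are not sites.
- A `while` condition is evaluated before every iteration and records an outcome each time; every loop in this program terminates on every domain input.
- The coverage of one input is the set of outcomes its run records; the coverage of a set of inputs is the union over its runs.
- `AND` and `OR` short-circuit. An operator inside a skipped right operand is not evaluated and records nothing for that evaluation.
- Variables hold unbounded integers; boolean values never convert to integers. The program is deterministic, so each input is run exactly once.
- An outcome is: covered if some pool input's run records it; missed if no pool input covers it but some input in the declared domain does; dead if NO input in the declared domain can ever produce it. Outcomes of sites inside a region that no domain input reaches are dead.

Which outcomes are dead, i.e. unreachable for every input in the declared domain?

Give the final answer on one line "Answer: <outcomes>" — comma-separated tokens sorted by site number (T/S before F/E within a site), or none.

sweeping the full domain (120 inputs) for each outcome:
  reachable outcomes have witnesses, e.g. B1=T (e.g. c=2, r=-1), B1=F (e.g. c=2, r=-1), B2=T (e.g. c=2, r=-1), B2=F (e.g. c=9, r=-1)

Answer: none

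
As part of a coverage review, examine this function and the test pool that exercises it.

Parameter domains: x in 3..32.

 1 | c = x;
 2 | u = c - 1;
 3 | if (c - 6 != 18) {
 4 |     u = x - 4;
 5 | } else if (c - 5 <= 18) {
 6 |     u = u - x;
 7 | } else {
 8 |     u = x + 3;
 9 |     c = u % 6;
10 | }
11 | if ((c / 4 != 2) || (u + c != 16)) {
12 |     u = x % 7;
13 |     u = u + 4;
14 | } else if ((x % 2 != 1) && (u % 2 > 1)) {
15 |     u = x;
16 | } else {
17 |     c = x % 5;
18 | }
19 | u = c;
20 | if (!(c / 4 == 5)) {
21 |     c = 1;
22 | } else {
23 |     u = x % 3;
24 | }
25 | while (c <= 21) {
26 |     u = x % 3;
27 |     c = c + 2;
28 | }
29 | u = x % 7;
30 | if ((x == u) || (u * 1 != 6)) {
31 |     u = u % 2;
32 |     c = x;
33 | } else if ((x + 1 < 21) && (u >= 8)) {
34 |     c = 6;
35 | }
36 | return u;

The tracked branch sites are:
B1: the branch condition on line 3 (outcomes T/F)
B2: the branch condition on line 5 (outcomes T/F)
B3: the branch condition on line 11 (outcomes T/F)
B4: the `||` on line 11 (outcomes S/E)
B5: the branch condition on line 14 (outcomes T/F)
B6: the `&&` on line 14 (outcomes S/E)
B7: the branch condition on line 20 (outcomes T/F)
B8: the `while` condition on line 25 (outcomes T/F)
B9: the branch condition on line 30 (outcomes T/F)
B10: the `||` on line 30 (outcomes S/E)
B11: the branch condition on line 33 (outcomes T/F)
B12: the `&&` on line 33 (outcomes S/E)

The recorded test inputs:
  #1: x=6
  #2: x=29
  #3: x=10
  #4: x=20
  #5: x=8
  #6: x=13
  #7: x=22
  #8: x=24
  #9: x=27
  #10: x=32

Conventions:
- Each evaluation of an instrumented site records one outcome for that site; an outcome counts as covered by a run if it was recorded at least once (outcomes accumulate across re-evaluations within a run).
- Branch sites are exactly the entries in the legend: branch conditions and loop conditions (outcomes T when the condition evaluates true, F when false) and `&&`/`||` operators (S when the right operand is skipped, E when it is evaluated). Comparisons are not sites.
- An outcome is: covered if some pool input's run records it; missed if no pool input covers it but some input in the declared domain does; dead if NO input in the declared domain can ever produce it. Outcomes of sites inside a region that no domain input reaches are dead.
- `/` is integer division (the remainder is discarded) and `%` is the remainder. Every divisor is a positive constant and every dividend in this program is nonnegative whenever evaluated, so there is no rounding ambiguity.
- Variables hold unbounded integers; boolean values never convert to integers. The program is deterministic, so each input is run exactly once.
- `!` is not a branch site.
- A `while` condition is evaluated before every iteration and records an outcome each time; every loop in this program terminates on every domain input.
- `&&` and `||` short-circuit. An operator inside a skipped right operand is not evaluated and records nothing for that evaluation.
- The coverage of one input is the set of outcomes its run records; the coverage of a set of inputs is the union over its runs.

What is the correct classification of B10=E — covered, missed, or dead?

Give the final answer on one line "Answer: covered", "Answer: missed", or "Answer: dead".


B10=E is recorded by pool input(s) 2, 3, 4, 5, 6, 7, 8, 9, 10 -> covered
Answer: covered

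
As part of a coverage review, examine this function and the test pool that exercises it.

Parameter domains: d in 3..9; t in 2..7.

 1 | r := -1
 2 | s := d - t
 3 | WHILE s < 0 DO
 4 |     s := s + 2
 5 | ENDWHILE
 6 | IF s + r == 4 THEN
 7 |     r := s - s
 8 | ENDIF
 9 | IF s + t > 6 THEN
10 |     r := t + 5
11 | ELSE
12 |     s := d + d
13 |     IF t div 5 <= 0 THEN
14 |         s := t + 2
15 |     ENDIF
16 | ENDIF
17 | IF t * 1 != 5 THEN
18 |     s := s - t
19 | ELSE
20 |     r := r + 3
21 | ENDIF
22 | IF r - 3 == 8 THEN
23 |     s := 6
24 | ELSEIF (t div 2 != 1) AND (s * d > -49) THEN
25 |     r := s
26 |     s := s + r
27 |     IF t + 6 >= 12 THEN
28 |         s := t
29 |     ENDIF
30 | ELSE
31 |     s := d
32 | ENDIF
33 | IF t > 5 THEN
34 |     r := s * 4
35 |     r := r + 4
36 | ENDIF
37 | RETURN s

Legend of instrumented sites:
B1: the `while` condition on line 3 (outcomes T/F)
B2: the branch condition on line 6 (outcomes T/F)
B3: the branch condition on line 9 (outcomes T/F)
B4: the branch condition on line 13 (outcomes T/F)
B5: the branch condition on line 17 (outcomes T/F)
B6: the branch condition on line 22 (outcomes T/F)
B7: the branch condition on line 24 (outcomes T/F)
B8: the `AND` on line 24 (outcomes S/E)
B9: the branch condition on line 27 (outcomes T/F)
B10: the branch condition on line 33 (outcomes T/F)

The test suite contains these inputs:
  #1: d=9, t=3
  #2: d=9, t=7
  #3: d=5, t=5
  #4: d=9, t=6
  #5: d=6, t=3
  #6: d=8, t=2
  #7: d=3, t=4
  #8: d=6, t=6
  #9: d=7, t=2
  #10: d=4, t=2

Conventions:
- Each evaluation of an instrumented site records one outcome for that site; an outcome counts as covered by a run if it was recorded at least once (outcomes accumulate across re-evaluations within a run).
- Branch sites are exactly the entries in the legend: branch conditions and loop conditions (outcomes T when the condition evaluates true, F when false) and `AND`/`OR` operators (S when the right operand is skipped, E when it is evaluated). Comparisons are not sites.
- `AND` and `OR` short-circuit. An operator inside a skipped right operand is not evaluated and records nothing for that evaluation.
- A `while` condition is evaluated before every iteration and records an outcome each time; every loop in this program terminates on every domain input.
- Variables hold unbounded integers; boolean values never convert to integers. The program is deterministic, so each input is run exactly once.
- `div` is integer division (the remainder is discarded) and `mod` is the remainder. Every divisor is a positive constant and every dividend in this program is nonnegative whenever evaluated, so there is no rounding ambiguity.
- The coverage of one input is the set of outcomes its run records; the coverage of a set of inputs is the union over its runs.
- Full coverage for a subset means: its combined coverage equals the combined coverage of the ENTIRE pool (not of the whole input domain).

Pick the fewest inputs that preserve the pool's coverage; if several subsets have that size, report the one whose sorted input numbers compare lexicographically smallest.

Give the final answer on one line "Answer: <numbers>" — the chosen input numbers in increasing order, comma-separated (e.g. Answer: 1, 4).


input #1 (d=9, t=3): covers B1=F, B2=F, B3=T, B5=T, B6=F, B7=F, B8=S, B10=F
input #2 (d=9, t=7): covers B1=F, B2=F, B3=T, B5=T, B6=F, B7=T, B8=E, B9=T, B10=T
input #3 (d=5, t=5): covers B1=F, B2=F, B3=F, B4=F, B5=F, B6=F, B7=T, B8=E, B9=F, B10=F
input #4 (d=9, t=6): covers B1=F, B2=F, B3=T, B5=T, B6=T, B10=T
input #5 (d=6, t=3): covers B1=F, B2=F, B3=F, B4=T, B5=T, B6=F, B7=F, B8=S, B10=F
input #6 (d=8, t=2): covers B1=F, B2=F, B3=T, B5=T, B6=F, B7=F, B8=S, B10=F
input #7 (d=3, t=4): covers B1=T, B1=F, B2=F, B3=F, B4=T, B5=T, B6=F, B7=T, B8=E, B9=F, B10=F
input #8 (d=6, t=6): covers B1=F, B2=F, B3=F, B4=F, B5=T, B6=F, B7=T, B8=E, B9=T, B10=T
input #9 (d=7, t=2): covers B1=F, B2=T, B3=T, B5=T, B6=F, B7=F, B8=S, B10=F
input #10 (d=4, t=2): covers B1=F, B2=F, B3=F, B4=T, B5=T, B6=F, B7=F, B8=S, B10=F
union over all inputs: B1=T, B1=F, B2=T, B2=F, B3=T, B3=F, B4=T, B4=F, B5=T, B5=F, B6=T, B6=F, B7=T, B7=F, B8=S, B8=E, B9=T, B9=F, B10=T, B10=F (20 outcomes)
checked all size-1 subsets: none covers 20 outcomes (max 11/20)
checked all size-2 subsets: none covers 20 outcomes (max 15/20)
checked all size-3 subsets: none covers 20 outcomes (max 18/20)
checked all size-4 subsets: none covers 20 outcomes (max 19/20)
at size 5, {2, 3, 4, 7, 9} reaches all 20 outcomes; every lexicographically earlier size-5 subset fails
Answer: 2, 3, 4, 7, 9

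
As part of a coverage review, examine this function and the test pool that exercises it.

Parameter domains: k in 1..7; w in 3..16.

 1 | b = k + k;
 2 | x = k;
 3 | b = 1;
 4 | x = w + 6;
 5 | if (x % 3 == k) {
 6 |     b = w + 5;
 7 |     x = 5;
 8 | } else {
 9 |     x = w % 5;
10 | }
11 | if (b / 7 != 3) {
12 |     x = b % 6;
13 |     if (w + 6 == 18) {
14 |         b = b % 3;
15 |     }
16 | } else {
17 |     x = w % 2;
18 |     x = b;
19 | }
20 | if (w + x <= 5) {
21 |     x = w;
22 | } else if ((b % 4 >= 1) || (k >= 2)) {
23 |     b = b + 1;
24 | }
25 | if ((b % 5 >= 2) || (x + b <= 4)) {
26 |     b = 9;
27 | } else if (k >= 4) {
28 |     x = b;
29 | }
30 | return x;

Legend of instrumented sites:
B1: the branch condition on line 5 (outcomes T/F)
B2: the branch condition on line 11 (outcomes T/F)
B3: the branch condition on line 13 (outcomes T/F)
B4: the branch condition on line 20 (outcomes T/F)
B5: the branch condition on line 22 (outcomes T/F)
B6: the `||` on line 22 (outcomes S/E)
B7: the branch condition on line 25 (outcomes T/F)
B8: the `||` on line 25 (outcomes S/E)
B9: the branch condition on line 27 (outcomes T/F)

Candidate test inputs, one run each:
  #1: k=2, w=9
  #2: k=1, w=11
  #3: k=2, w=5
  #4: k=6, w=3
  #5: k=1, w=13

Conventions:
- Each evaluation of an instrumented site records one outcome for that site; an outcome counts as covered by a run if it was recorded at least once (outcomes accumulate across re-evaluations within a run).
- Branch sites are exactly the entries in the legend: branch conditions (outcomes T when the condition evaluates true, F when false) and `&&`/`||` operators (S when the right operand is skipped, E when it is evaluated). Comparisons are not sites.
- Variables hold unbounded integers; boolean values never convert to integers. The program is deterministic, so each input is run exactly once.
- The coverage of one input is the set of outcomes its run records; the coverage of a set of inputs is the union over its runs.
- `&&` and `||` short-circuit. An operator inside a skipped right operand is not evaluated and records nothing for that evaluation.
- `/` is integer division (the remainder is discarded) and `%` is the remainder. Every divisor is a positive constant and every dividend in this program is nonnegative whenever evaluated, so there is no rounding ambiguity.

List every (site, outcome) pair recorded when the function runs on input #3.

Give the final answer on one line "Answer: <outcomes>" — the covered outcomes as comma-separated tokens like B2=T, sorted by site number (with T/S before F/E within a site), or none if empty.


Running input #3 (k=2, w=5), event by event:
  B1->T, B2->T, B3->F, B4->F, B6->S, B5->T, B8->E, B7->F, B9->F
collecting distinct outcomes: B1=T, B2=T, B3=F, B4=F, B5=T, B6=S, B7=F, B8=E, B9=F
Answer: B1=T, B2=T, B3=F, B4=F, B5=T, B6=S, B7=F, B8=E, B9=F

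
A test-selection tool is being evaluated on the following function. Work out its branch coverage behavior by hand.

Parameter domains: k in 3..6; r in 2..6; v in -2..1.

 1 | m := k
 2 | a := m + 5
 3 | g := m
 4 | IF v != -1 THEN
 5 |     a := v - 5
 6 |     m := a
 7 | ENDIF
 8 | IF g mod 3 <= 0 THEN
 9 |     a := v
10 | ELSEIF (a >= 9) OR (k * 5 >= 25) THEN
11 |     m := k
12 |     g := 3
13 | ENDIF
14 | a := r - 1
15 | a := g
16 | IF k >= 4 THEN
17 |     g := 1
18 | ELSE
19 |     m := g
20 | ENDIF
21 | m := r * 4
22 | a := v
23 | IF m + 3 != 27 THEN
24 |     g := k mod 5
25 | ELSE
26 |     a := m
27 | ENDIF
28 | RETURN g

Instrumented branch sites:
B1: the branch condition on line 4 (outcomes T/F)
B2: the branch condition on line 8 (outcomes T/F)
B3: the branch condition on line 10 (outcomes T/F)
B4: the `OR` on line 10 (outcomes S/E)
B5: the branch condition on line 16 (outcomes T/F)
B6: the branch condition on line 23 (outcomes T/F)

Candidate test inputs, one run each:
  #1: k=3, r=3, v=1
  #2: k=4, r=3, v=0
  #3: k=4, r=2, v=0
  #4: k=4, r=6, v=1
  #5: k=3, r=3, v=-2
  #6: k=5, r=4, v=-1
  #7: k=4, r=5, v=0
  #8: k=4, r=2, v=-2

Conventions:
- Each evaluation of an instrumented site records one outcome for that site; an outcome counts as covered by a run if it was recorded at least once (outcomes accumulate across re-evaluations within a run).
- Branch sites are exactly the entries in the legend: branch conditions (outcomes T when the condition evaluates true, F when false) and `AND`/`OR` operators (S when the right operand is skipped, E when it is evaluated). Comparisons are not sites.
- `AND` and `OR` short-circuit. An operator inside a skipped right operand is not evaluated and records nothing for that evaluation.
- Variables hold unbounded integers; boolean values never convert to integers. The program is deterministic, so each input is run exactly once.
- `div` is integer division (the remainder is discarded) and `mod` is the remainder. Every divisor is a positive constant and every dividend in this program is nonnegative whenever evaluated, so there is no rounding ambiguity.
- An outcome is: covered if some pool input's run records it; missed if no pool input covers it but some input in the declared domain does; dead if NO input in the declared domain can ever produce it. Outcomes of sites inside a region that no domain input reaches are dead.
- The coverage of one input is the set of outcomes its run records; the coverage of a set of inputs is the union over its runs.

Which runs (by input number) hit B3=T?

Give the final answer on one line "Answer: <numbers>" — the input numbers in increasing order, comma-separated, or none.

input #1 (k=3, r=3, v=1): misses B3=T
input #2 (k=4, r=3, v=0): misses B3=T
input #3 (k=4, r=2, v=0): misses B3=T
input #4 (k=4, r=6, v=1): misses B3=T
input #5 (k=3, r=3, v=-2): misses B3=T
input #6 (k=5, r=4, v=-1): covers B3=T
input #7 (k=4, r=5, v=0): misses B3=T
input #8 (k=4, r=2, v=-2): misses B3=T

Answer: 6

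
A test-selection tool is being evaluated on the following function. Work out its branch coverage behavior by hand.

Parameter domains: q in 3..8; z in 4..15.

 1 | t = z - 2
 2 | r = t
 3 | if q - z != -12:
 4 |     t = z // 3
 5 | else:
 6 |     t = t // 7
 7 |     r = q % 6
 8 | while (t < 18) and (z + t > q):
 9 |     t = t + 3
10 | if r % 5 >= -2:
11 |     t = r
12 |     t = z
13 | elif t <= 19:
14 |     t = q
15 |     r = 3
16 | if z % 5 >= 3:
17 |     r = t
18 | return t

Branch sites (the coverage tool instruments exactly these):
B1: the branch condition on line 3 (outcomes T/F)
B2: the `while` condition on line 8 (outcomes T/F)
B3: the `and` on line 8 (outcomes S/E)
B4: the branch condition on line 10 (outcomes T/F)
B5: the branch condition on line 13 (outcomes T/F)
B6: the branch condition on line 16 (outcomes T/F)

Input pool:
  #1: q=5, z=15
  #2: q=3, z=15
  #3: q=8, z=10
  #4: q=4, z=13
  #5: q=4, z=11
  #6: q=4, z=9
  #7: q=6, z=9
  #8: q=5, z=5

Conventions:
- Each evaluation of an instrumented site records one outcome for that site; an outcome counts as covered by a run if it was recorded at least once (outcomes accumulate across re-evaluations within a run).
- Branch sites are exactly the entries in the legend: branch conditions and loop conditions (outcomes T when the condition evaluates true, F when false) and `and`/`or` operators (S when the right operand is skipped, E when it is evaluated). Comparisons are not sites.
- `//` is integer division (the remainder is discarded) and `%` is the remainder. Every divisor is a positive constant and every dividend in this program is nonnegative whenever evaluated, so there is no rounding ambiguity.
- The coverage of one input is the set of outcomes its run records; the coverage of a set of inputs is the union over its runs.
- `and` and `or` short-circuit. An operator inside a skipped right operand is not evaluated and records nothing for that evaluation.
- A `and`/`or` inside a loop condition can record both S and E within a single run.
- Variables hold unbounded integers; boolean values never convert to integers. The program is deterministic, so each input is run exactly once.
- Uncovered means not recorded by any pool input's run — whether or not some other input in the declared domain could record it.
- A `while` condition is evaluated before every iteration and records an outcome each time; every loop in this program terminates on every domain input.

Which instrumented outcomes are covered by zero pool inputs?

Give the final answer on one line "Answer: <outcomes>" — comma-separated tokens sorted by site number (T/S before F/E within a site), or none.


#1 (q=5, z=15) -> B1->T, B3->E, B2->T, B3->E, B2->T, B3->E, B2->T, B3->E, B2->T, B3->E, B2->T, B3->S, B2->F, B4->T, ...; covered: B1=T, B2=T, B2=F, B3=S, B3=E, B4=T, B6=F
#2 (q=3, z=15) -> B1->F, B3->E, B2->T, B3->E, B2->T, B3->E, B2->T, B3->E, B2->T, B3->E, B2->T, B3->E, B2->T, B3->S, ...; covered: B1=F, B2=T, B2=F, B3=S, B3=E, B4=T, B6=F
#3 (q=8, z=10) -> B1->T, B3->E, B2->T, B3->E, B2->T, B3->E, B2->T, B3->E, B2->T, B3->E, B2->T, B3->S, B2->F, B4->T, ...; covered: B1=T, B2=T, B2=F, B3=S, B3=E, B4=T, B6=F
#4 (q=4, z=13) -> B1->T, B3->E, B2->T, B3->E, B2->T, B3->E, B2->T, B3->E, B2->T, B3->E, B2->T, B3->S, B2->F, B4->T, ...; covered: B1=T, B2=T, B2=F, B3=S, B3=E, B4=T, B6=T
#5 (q=4, z=11) -> B1->T, B3->E, B2->T, B3->E, B2->T, B3->E, B2->T, B3->E, B2->T, B3->E, B2->T, B3->S, B2->F, B4->T, ...; covered: B1=T, B2=T, B2=F, B3=S, B3=E, B4=T, B6=F
#6 (q=4, z=9) -> B1->T, B3->E, B2->T, B3->E, B2->T, B3->E, B2->T, B3->E, B2->T, B3->E, B2->T, B3->S, B2->F, B4->T, ...; covered: B1=T, B2=T, B2=F, B3=S, B3=E, B4=T, B6=T
#7 (q=6, z=9) -> B1->T, B3->E, B2->T, B3->E, B2->T, B3->E, B2->T, B3->E, B2->T, B3->E, B2->T, B3->S, B2->F, B4->T, ...; covered: B1=T, B2=T, B2=F, B3=S, B3=E, B4=T, B6=T
#8 (q=5, z=5) -> B1->T, B3->E, B2->T, B3->E, B2->T, B3->E, B2->T, B3->E, B2->T, B3->E, B2->T, B3->E, B2->T, B3->S, ...; covered: B1=T, B2=T, B2=F, B3=S, B3=E, B4=T, B6=F
union over the pool: B1=T, B1=F, B2=T, B2=F, B3=S, B3=E, B4=T, B6=T, B6=F
uncovered (3 of 12): B4=F, B5=T, B5=F
Answer: B4=F, B5=T, B5=F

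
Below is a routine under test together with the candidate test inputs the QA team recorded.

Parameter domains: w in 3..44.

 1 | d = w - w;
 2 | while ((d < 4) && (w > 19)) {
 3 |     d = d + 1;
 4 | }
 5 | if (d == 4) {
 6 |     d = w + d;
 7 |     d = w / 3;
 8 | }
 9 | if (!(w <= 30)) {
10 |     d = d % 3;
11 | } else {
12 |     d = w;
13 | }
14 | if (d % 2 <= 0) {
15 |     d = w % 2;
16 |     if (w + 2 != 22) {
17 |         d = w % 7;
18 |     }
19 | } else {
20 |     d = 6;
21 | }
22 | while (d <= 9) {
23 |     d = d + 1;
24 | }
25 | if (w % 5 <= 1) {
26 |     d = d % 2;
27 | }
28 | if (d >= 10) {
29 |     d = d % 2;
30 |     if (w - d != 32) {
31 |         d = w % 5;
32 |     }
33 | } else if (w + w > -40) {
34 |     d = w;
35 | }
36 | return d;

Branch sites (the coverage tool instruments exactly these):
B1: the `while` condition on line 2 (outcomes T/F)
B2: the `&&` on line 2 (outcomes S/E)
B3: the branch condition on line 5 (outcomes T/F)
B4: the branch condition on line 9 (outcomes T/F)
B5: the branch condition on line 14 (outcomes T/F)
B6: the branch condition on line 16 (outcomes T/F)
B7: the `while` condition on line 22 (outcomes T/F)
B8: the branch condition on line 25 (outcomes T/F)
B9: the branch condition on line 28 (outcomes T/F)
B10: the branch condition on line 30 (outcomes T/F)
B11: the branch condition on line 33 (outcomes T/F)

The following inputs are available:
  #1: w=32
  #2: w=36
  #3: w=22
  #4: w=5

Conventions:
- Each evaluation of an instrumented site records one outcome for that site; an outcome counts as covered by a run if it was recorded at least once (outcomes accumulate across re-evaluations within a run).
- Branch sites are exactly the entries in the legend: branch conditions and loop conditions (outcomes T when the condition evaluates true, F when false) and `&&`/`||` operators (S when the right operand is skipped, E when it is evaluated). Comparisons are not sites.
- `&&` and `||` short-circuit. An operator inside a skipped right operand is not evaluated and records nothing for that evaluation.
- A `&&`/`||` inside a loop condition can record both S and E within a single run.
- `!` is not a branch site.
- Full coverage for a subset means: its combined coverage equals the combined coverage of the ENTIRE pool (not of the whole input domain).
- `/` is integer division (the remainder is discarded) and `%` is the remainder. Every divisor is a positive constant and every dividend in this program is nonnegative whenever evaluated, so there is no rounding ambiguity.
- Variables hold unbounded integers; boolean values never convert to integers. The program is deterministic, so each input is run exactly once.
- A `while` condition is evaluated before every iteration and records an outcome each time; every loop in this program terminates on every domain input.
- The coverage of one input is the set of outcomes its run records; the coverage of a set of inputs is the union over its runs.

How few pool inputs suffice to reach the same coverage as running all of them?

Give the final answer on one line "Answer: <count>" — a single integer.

input #1 (w=32): events B2->E, B1->T, B2->E, B1->T, B2->E, B1->T, B2->E, B1->T, B2->S, B1->F, B3->T, B4->T, B5->F, B7->T, ...; covers B1=T, B1=F, B2=S, B2=E, B3=T, B4=T, B5=F, B7=T, B7=F, B8=F, B9=T, B10=F
input #2 (w=36): events B2->E, B1->T, B2->E, B1->T, B2->E, B1->T, B2->E, B1->T, B2->S, B1->F, B3->T, B4->T, B5->T, B6->T, ...; covers B1=T, B1=F, B2=S, B2=E, B3=T, B4=T, B5=T, B6=T, B7=T, B7=F, B8=T, B9=F, B11=T
input #3 (w=22): events B2->E, B1->T, B2->E, B1->T, B2->E, B1->T, B2->E, B1->T, B2->S, B1->F, B3->T, B4->F, B5->T, B6->T, ...; covers B1=T, B1=F, B2=S, B2=E, B3=T, B4=F, B5=T, B6=T, B7=T, B7=F, B8=F, B9=T, B10=T
input #4 (w=5): events B2->E, B1->F, B3->F, B4->F, B5->F, B7->T, B7->T, B7->T, B7->T, B7->F, B8->T, B9->F, B11->T; covers B1=F, B2=E, B3=F, B4=F, B5=F, B7=T, B7=F, B8=T, B9=F, B11=T
pool-wide coverage (20 outcomes): B1=T, B1=F, B2=S, B2=E, B3=T, B3=F, B4=T, B4=F, B5=T, B5=F, B6=T, B7=T, B7=F, B8=T, B8=F, B9=T, B9=F, B10=T, B10=F, B11=T
checked all size-1 subsets: none covers 20 outcomes (max 13/20)
checked all size-2 subsets: none covers 20 outcomes (max 18/20)
at size 3, {1, 3, 4} reaches all 20 outcomes; every lexicographically earlier size-3 subset fails

Answer: 3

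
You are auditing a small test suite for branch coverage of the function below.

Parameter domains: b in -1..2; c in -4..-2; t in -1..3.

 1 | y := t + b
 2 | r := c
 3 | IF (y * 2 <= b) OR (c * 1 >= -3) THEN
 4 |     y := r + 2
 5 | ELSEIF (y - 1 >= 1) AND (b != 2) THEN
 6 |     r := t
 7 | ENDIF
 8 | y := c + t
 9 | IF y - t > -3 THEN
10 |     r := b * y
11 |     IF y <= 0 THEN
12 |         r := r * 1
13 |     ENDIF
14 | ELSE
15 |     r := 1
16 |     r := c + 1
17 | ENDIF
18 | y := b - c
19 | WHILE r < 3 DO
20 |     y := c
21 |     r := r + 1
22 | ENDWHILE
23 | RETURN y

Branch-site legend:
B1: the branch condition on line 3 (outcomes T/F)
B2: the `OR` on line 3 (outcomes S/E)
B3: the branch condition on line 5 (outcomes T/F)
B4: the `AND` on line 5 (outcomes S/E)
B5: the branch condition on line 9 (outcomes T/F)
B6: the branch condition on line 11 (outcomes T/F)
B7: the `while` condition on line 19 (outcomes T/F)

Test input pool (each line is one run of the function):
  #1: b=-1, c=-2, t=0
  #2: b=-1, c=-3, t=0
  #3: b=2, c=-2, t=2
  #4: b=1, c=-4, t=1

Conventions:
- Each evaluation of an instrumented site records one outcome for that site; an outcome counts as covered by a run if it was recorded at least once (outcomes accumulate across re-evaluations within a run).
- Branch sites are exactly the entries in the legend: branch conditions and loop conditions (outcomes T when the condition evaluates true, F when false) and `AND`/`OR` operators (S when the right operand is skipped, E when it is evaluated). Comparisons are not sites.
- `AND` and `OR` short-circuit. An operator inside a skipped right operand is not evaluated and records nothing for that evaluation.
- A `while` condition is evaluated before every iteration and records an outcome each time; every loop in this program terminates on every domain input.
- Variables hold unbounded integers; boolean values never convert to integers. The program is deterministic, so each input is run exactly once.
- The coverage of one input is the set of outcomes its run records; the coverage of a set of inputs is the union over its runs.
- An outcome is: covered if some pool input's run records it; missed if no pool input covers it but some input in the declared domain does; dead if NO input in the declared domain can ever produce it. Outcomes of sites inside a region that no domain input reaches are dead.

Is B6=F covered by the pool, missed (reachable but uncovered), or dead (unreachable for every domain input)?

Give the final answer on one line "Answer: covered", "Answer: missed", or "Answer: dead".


no pool input records B6=F
but domain input (b=-1, c=-2, t=3) does record it -> reachable, so missed
Answer: missed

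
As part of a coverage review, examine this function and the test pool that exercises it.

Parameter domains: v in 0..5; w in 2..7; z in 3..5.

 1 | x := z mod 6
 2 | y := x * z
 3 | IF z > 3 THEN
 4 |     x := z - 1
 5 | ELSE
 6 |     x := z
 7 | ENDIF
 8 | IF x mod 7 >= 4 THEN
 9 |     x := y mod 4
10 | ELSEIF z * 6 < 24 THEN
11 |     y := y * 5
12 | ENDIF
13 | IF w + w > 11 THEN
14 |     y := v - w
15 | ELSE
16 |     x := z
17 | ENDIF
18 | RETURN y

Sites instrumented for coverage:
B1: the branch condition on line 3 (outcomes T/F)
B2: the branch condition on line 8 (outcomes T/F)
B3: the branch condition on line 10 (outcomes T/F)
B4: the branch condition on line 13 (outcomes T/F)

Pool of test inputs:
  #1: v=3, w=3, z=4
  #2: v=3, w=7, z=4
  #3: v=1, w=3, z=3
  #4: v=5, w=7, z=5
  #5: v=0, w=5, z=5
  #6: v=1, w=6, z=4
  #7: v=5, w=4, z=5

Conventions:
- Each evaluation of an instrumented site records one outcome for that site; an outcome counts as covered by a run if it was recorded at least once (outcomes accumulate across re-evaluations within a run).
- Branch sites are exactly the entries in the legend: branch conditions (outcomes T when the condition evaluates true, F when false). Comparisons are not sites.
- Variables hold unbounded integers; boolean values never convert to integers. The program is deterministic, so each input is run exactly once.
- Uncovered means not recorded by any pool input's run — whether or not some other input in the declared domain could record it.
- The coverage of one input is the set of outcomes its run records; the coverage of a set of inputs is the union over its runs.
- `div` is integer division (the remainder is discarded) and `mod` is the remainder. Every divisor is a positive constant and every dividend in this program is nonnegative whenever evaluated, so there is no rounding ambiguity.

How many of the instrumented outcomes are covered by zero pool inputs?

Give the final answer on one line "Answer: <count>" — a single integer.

#1 (v=3, w=3, z=4) -> covered: B1=T, B2=F, B3=F, B4=F
#2 (v=3, w=7, z=4) -> covered: B1=T, B2=F, B3=F, B4=T
#3 (v=1, w=3, z=3) -> covered: B1=F, B2=F, B3=T, B4=F
#4 (v=5, w=7, z=5) -> covered: B1=T, B2=T, B4=T
#5 (v=0, w=5, z=5) -> covered: B1=T, B2=T, B4=F
#6 (v=1, w=6, z=4) -> covered: B1=T, B2=F, B3=F, B4=T
#7 (v=5, w=4, z=5) -> covered: B1=T, B2=T, B4=F
union over the pool: B1=T, B1=F, B2=T, B2=F, B3=T, B3=F, B4=T, B4=F
uncovered (0 of 8): none

Answer: 0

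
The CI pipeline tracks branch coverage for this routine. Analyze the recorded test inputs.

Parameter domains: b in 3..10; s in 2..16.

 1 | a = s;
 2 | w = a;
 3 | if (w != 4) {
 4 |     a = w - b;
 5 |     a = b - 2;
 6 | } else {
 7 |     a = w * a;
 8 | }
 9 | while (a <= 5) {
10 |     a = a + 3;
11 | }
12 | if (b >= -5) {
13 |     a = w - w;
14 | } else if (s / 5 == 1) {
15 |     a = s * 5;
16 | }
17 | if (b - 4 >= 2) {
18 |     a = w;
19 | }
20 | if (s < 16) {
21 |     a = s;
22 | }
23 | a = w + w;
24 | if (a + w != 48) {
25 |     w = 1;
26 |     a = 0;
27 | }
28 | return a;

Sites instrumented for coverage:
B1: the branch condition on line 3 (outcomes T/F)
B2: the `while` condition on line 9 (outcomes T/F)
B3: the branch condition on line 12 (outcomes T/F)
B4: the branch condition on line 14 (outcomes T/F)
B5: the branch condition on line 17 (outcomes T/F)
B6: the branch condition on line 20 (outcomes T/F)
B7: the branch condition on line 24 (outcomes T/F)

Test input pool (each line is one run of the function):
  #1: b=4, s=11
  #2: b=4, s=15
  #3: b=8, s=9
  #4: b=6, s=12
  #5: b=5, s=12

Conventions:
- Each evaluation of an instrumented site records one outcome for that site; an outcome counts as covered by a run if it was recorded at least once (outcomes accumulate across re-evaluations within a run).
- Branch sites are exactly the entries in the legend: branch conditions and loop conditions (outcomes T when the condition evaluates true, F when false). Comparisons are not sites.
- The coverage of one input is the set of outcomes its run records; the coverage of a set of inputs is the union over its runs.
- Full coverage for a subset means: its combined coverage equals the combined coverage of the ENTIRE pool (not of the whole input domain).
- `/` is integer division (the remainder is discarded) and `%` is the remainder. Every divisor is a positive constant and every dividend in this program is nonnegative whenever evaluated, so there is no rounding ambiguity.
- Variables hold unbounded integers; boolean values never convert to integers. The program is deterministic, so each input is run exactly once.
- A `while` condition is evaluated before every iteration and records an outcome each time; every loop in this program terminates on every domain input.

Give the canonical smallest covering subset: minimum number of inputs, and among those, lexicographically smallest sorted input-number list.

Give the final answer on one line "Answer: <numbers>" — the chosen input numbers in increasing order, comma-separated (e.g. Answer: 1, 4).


test 1 (b=4, s=11) hits B1=T, B2=T, B2=F, B3=T, B5=F, B6=T, B7=T
test 2 (b=4, s=15) hits B1=T, B2=T, B2=F, B3=T, B5=F, B6=T, B7=T
test 3 (b=8, s=9) hits B1=T, B2=F, B3=T, B5=T, B6=T, B7=T
test 4 (b=6, s=12) hits B1=T, B2=T, B2=F, B3=T, B5=T, B6=T, B7=T
test 5 (b=5, s=12) hits B1=T, B2=T, B2=F, B3=T, B5=F, B6=T, B7=T
pool-wide coverage (8 outcomes): B1=T, B2=T, B2=F, B3=T, B5=T, B5=F, B6=T, B7=T
checked all size-1 subsets: none covers 8 outcomes (max 7/8)
at size 2, {1, 3} reaches all 8 outcomes; every lexicographically earlier size-2 subset fails
Answer: 1, 3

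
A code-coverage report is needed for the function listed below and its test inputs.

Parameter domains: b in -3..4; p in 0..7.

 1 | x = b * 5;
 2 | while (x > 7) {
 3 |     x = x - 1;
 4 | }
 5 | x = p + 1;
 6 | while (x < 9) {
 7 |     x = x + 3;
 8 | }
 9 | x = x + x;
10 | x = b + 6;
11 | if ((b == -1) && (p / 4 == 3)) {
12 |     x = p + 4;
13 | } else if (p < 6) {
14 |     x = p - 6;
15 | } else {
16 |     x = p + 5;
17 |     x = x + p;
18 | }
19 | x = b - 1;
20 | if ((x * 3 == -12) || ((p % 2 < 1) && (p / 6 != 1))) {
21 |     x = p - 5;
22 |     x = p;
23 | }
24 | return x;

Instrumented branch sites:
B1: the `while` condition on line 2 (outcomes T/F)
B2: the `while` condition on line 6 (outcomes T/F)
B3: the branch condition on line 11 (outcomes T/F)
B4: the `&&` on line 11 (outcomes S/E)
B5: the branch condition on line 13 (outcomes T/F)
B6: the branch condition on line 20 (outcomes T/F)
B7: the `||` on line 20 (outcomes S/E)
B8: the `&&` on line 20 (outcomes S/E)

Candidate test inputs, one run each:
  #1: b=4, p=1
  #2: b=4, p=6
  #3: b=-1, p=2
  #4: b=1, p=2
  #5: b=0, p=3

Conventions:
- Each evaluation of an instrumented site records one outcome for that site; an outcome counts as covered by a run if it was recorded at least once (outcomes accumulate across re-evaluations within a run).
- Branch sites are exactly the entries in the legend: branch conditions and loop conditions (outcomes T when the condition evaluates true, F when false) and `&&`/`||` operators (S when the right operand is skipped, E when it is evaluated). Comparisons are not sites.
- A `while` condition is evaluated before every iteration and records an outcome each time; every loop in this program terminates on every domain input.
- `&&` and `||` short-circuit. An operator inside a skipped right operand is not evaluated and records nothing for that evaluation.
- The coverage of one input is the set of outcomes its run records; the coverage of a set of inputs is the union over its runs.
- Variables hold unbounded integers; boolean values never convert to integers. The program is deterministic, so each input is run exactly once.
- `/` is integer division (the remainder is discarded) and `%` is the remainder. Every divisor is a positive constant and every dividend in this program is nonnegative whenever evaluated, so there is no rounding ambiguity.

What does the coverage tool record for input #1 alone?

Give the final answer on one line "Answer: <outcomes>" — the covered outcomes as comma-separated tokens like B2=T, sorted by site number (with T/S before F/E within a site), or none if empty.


Running input #1 (b=4, p=1), event by event:
  B1->T, B1->T, B1->T, B1->T, B1->T, B1->T, B1->T, B1->T, B1->T, B1->T
  B1->T, B1->T, B1->T, B1->F, B2->T, B2->T, B2->T, B2->F, B4->S, B3->F
  B5->T, B7->E, B8->S, B6->F
collecting distinct outcomes: B1=T, B1=F, B2=T, B2=F, B3=F, B4=S, B5=T, B6=F, B7=E, B8=S
Answer: B1=T, B1=F, B2=T, B2=F, B3=F, B4=S, B5=T, B6=F, B7=E, B8=S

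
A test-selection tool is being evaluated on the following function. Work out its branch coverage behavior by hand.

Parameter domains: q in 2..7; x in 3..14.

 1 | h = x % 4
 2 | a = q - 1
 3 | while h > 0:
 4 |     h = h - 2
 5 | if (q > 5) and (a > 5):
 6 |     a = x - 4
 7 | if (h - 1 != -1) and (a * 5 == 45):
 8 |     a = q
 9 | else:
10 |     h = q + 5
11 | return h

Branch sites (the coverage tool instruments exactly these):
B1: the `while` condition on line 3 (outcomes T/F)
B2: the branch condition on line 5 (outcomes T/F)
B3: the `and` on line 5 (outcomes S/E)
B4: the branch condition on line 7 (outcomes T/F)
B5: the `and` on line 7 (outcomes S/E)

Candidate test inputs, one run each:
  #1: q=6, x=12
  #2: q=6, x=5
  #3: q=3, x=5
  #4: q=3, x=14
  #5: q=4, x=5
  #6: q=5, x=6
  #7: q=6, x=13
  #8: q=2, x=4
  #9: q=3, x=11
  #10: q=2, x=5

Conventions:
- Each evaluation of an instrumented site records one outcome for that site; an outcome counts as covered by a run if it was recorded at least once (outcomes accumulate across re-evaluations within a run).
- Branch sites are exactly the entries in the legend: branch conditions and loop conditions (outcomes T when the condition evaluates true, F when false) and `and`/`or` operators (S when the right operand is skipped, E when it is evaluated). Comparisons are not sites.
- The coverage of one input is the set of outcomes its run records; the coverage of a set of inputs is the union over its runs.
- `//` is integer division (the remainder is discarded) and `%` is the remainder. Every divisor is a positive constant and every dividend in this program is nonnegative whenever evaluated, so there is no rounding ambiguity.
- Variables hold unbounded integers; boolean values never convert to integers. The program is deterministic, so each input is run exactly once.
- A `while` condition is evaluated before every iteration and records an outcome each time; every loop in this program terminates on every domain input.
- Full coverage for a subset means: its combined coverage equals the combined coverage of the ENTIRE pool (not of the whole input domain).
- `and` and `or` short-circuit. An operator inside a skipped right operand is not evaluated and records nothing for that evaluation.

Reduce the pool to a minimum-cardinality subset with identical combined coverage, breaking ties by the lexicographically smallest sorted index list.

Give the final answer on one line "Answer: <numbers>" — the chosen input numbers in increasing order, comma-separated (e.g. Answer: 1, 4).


run #1 (q=6, x=12) runs B1->F, B3->E, B2->F, B5->S, B4->F; records B1=F, B2=F, B3=E, B4=F, B5=S
run #2 (q=6, x=5) runs B1->T, B1->F, B3->E, B2->F, B5->E, B4->F; records B1=T, B1=F, B2=F, B3=E, B4=F, B5=E
run #3 (q=3, x=5) runs B1->T, B1->F, B3->S, B2->F, B5->E, B4->F; records B1=T, B1=F, B2=F, B3=S, B4=F, B5=E
run #4 (q=3, x=14) runs B1->T, B1->F, B3->S, B2->F, B5->S, B4->F; records B1=T, B1=F, B2=F, B3=S, B4=F, B5=S
run #5 (q=4, x=5) runs B1->T, B1->F, B3->S, B2->F, B5->E, B4->F; records B1=T, B1=F, B2=F, B3=S, B4=F, B5=E
run #6 (q=5, x=6) runs B1->T, B1->F, B3->S, B2->F, B5->S, B4->F; records B1=T, B1=F, B2=F, B3=S, B4=F, B5=S
run #7 (q=6, x=13) runs B1->T, B1->F, B3->E, B2->F, B5->E, B4->F; records B1=T, B1=F, B2=F, B3=E, B4=F, B5=E
run #8 (q=2, x=4) runs B1->F, B3->S, B2->F, B5->S, B4->F; records B1=F, B2=F, B3=S, B4=F, B5=S
run #9 (q=3, x=11) runs B1->T, B1->T, B1->F, B3->S, B2->F, B5->E, B4->F; records B1=T, B1=F, B2=F, B3=S, B4=F, B5=E
run #10 (q=2, x=5) runs B1->T, B1->F, B3->S, B2->F, B5->E, B4->F; records B1=T, B1=F, B2=F, B3=S, B4=F, B5=E
the full pool covers 8 outcomes: B1=T, B1=F, B2=F, B3=S, B3=E, B4=F, B5=S, B5=E
size 1 is not enough: best union over all size-1 subsets is 6/8
at size 2, {1, 3} reaches all 8 outcomes; every lexicographically earlier size-2 subset fails
Answer: 1, 3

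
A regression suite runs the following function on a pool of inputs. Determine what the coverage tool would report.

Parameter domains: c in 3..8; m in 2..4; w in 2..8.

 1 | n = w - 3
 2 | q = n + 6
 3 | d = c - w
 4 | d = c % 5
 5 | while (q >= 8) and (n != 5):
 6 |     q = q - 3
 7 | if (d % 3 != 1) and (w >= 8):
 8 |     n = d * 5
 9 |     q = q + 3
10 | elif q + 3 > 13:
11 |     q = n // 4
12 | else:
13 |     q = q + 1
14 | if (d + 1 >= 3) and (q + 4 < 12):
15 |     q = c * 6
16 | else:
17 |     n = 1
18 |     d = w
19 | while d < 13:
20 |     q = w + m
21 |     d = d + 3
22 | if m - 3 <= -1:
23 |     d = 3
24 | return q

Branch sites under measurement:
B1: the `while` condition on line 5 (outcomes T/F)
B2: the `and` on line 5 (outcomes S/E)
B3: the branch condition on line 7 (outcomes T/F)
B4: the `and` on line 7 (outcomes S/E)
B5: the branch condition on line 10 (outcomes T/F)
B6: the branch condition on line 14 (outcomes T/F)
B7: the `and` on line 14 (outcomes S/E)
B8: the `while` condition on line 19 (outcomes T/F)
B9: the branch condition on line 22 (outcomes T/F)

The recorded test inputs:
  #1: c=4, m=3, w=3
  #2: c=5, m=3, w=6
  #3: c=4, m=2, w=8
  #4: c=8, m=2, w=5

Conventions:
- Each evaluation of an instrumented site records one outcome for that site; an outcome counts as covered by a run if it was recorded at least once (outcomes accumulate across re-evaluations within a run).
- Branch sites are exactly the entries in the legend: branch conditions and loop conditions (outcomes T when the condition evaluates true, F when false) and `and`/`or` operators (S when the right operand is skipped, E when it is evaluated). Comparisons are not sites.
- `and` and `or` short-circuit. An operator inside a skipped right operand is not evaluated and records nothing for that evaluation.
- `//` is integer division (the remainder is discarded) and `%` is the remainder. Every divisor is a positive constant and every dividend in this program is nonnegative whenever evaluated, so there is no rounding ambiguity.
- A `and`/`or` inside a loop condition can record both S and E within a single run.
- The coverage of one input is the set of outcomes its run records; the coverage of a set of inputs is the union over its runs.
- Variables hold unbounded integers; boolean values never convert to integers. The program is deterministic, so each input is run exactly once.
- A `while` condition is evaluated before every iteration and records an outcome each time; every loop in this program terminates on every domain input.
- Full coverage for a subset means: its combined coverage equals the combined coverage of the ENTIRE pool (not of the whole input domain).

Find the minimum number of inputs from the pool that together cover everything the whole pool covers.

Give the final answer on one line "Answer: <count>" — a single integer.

#1 (c=4, m=3, w=3) -> B2->S, B1->F, B4->S, B3->F, B5->F, B7->E, B6->T, B8->T, B8->T, B8->T, B8->F, B9->F; covered: B1=F, B2=S, B3=F, B4=S, B5=F, B6=T, B7=E, B8=T, B8=F, B9=F
#2 (c=5, m=3, w=6) -> B2->E, B1->T, B2->S, B1->F, B4->E, B3->F, B5->F, B7->S, B6->F, B8->T, B8->T, B8->T, B8->F, B9->F; covered: B1=T, B1=F, B2=S, B2=E, B3=F, B4=E, B5=F, B6=F, B7=S, B8=T, B8=F, B9=F
#3 (c=4, m=2, w=8) -> B2->E, B1->F, B4->S, B3->F, B5->T, B7->E, B6->T, B8->T, B8->T, B8->T, B8->F, B9->T; covered: B1=F, B2=E, B3=F, B4=S, B5=T, B6=T, B7=E, B8=T, B8=F, B9=T
#4 (c=8, m=2, w=5) -> B2->E, B1->T, B2->S, B1->F, B4->E, B3->F, B5->F, B7->E, B6->T, B8->T, B8->T, B8->T, B8->T, B8->F, ...; covered: B1=T, B1=F, B2=S, B2=E, B3=F, B4=E, B5=F, B6=T, B7=E, B8=T, B8=F, B9=T
union over all inputs: B1=T, B1=F, B2=S, B2=E, B3=F, B4=S, B4=E, B5=T, B5=F, B6=T, B6=F, B7=S, B7=E, B8=T, B8=F, B9=T, B9=F (17 outcomes)
no size-1 subset reaches all 17 outcomes (best union: 12/17)
inputs {2, 3} (size 2) cover everything; no size-2 subset with a lexicographically smaller index list covers all 17

Answer: 2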